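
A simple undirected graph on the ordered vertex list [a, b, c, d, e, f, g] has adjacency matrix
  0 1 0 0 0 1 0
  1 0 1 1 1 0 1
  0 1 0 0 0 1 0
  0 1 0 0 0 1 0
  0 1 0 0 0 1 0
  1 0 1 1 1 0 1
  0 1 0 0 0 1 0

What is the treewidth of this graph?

A width-2 tree decomposition is:
Bags: B1 = {b, f, g}  B2 = {b, c, f}  B3 = {a, b, f}  B4 = {b, d, f}  B5 = {b, e, f}
Tree: B1–B2, B2–B3, B3–B4, B4–B5
The largest bag has 3 vertices, giving width 2; this decomposition certifies tw(G) ≤ 2. Since f–g–b–c–f is a cycle in G, G is not acyclic. Forests are exactly the graphs of treewidth ≤ 1, so tw(G) ≥ 2. Therefore the treewidth is 2.

2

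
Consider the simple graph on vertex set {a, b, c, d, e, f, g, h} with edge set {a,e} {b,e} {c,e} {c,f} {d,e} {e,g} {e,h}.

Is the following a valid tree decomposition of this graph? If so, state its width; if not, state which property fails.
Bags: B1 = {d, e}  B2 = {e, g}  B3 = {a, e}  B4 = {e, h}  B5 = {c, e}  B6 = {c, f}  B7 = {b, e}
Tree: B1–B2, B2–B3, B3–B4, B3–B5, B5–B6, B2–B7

Yes; width 1.

Every vertex of G appears in some bag (union = {a, b, c, d, e, f, g, h}); every edge is covered by a bag; and for each vertex v the set of bags containing v is connected in the bag tree. The decomposition is therefore valid. The largest bag has 2 vertices, so the width is 1.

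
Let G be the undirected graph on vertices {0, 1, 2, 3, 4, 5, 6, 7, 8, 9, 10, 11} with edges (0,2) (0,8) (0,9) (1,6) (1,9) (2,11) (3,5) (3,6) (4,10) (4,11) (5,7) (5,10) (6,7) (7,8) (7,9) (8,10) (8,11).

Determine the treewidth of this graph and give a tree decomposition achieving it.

Treewidth 3.
One optimal decomposition is:
Bags: B1 = {2, 4, 10, 11}  B2 = {2, 8, 10, 11}  B3 = {0, 2, 8, 10}  B4 = {0, 5, 8, 10}  B5 = {0, 5, 7, 8}  B6 = {0, 5, 7, 9}  B7 = {3, 5, 7, 9}  B8 = {3, 6, 7, 9}  B9 = {1, 3, 6, 9}
Tree: B1–B2, B2–B3, B3–B4, B4–B5, B5–B6, B6–B7, B7–B8, B8–B9

The largest bag has 4 vertices, giving width 3; this decomposition certifies tw(G) ≤ 3. For the lower bound: the 4 vertex sets {2,4,11}, {10}, {8}, {0,5,7,9} are disjoint, each induces a connected subgraph, and every pair is joined by at least one edge of G. Contracting each set to a single vertex therefore yields K_{4} as a minor, and since treewidth is minor-monotone, tw(G) ≥ tw(K_{4}) = 3. Therefore the treewidth is 3.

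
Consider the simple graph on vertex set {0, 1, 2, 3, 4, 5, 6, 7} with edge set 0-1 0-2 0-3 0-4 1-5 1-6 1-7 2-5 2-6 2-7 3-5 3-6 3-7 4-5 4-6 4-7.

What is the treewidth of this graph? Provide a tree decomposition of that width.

Treewidth 4.
Bags: B1 = {1, 2, 3, 4, 6}  B2 = {1, 2, 3, 4, 7}  B3 = {0, 1, 2, 3, 4}  B4 = {1, 2, 3, 4, 5}
Tree: B1–B2, B2–B3, B3–B4

Every bag has size at most 5, so the width is 5 − 1 = 4 and tw(G) ≤ 4. For the lower bound: the 5 vertex sets {2,6}, {3,7}, {0,1}, {4}, {5} are disjoint, each induces a connected subgraph, and every pair is joined by at least one edge of G. Contracting each set to a single vertex therefore yields K_{5} as a minor, and since treewidth is minor-monotone, tw(G) ≥ tw(K_{5}) = 4. Hence tw(G) = 4 exactly.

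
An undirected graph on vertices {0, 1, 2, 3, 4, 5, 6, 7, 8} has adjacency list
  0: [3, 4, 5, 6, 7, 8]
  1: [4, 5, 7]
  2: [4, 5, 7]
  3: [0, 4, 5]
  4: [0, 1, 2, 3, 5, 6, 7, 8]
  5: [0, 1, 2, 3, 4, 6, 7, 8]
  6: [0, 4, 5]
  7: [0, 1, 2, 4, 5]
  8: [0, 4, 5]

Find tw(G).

3

A width-3 tree decomposition is:
Bags: B1 = {2, 4, 5, 7}  B2 = {0, 4, 5, 7}  B3 = {0, 4, 5, 6}  B4 = {0, 3, 4, 5}  B5 = {0, 4, 5, 8}  B6 = {1, 4, 5, 7}
Tree: B1–B2, B2–B3, B2–B4, B2–B5, B2–B6
Every bag has size at most 4, so the width is 4 − 1 = 3 and tw(G) ≤ 3. On the other hand G contains the 4-clique {0, 4, 5, 8}. A clique must lie in a single bag of any decomposition, so no decomposition can have width below 3. Combining the bounds, tw(G) = 3.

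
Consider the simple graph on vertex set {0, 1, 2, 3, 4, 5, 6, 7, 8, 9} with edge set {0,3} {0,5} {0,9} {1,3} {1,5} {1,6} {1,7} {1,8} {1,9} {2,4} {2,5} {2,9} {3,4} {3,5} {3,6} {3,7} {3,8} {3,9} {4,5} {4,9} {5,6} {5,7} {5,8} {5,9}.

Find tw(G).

3

A width-3 tree decomposition is:
Bags: B1 = {1, 3, 5, 9}  B2 = {0, 3, 5, 9}  B3 = {1, 3, 5, 7}  B4 = {1, 3, 5, 6}  B5 = {3, 4, 5, 9}  B6 = {1, 3, 5, 8}  B7 = {2, 4, 5, 9}
Tree: B1–B2, B1–B3, B1–B4, B2–B5, B1–B6, B5–B7
Each bag holds 4 vertices, so the decomposition has width 3, which upper-bounds the treewidth. For the lower bound, the 4 vertices {2, 4, 5, 9} are pairwise adjacent, and any tree decomposition puts a clique entirely inside one bag — forcing width ≥ 3. The upper and lower bounds meet at 3, so that is the treewidth.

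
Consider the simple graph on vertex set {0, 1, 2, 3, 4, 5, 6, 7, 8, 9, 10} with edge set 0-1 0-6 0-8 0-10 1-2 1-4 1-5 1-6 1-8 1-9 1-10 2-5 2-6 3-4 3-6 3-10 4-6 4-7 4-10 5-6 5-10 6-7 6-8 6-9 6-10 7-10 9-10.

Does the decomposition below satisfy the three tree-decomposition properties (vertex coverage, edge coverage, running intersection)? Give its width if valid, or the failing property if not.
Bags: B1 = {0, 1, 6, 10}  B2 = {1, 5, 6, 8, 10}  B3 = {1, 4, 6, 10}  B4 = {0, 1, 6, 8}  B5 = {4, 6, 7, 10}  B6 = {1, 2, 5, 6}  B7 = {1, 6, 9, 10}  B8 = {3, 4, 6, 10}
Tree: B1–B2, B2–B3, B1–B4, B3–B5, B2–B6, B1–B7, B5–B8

A tree decomposition must satisfy three properties: every vertex lies in some bag; for every edge, both endpoints lie together in some bag; and for every vertex, the bags containing it form a connected subtree. Here bags containing vertex 8 are not connected in the tree, so the decomposition is invalid.

No — bags containing vertex 8 are not connected in the tree.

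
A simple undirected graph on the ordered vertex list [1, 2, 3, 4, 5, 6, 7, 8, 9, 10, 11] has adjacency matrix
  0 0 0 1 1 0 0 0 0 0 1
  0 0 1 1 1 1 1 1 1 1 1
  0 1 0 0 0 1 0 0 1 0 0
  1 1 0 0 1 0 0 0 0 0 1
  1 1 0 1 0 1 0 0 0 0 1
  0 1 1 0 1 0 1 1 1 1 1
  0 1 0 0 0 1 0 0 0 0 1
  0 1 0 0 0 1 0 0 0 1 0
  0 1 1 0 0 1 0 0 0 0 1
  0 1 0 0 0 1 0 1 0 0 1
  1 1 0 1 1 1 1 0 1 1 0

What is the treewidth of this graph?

3

A width-3 tree decomposition is:
Bags: B1 = {2, 6, 10, 11}  B2 = {2, 5, 6, 11}  B3 = {2, 6, 9, 11}  B4 = {2, 6, 8, 10}  B5 = {2, 4, 5, 11}  B6 = {2, 6, 7, 11}  B7 = {2, 3, 6, 9}  B8 = {1, 4, 5, 11}
Tree: B1–B2, B1–B3, B1–B4, B2–B5, B1–B6, B3–B7, B5–B8
Every bag has size at most 4, so the width is 4 − 1 = 3 and tw(G) ≤ 3. On the other hand G contains the 4-clique {1, 4, 5, 11}. A clique must lie in a single bag of any decomposition, so no decomposition can have width below 3. Therefore the treewidth is 3.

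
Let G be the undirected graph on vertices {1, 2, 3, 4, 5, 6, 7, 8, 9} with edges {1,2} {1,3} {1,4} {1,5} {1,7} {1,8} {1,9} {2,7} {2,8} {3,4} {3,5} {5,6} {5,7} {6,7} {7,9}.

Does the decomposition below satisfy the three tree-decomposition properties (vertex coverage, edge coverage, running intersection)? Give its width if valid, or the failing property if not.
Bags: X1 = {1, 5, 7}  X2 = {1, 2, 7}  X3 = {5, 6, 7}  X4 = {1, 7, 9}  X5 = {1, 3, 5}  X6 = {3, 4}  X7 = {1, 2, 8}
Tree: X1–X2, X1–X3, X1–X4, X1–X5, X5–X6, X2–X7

No — edge (1,4) lies in no bag.

A tree decomposition must satisfy three properties: every vertex lies in some bag; for every edge, both endpoints lie together in some bag; and for every vertex, the bags containing it form a connected subtree. Here edge (1,4) lies in no bag, so the decomposition is invalid.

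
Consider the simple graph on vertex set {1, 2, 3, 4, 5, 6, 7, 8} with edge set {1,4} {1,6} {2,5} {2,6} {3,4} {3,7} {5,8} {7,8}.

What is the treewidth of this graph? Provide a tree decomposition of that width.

Treewidth 2.
One optimal decomposition is:
Bags: B1 = {3, 4, 7}  B2 = {4, 7, 8}  B3 = {4, 5, 8}  B4 = {2, 4, 5}  B5 = {2, 4, 6}  B6 = {1, 4, 6}
Tree: B1–B2, B2–B3, B3–B4, B4–B5, B5–B6

Every bag has size at most 3, so the width is 3 − 1 = 2 and tw(G) ≤ 2. The edges 4–3–7–8–5–2–6–1–4 form a cycle, so G is not a tree and its treewidth is at least 2. Combining the bounds, tw(G) = 2.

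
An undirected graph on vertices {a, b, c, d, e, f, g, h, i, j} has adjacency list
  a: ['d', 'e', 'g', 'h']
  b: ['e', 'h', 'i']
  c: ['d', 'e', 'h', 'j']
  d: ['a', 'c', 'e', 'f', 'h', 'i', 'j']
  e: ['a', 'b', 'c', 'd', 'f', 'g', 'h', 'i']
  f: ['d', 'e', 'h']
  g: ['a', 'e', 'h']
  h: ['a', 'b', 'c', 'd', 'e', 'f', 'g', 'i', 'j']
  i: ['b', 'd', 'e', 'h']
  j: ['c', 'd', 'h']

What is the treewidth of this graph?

3

A width-3 tree decomposition is:
Bags: B1 = {c, d, h, j}  B2 = {c, d, e, h}  B3 = {d, e, f, h}  B4 = {d, e, h, i}  B5 = {b, e, h, i}  B6 = {a, d, e, h}  B7 = {a, e, g, h}
Tree: B1–B2, B2–B3, B2–B4, B4–B5, B3–B6, B6–B7
Every bag has size at most 4, so the width is 4 − 1 = 3 and tw(G) ≤ 3. Conversely, {c, d, h, j} is a clique of size 4, and the vertices of any clique must share a bag in every tree decomposition; so some bag has ≥ 4 vertices and tw(G) ≥ 3. Therefore the treewidth is 3.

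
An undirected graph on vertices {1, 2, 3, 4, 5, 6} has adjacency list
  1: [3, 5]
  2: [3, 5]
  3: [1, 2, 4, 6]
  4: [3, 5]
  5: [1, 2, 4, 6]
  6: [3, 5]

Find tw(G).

2

A width-2 tree decomposition is:
Bags: B1 = {2, 3, 5}  B2 = {3, 4, 5}  B3 = {1, 3, 5}  B4 = {3, 5, 6}
Tree: B1–B2, B2–B3, B3–B4
Every bag has size at most 3, so the width is 3 − 1 = 2 and tw(G) ≤ 2. For the lower bound, G contains the cycle 3–2–5–4–3, so G is not a forest; only forests have treewidth ≤ 1, hence tw(G) ≥ 2. The upper and lower bounds meet at 2, so that is the treewidth.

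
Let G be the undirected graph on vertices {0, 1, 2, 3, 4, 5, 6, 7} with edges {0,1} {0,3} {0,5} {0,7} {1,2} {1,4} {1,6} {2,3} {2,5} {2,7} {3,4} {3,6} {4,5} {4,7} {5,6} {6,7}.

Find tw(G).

A width-4 tree decomposition is:
Bags: B1 = {1, 2, 3, 5, 7}  B2 = {1, 3, 5, 6, 7}  B3 = {0, 1, 3, 5, 7}  B4 = {1, 3, 4, 5, 7}
Tree: B1–B2, B2–B3, B3–B4
The largest bag has 5 vertices, giving width 4; this decomposition certifies tw(G) ≤ 4. For the lower bound: the 5 vertex sets {2,3}, {5,6}, {0,7}, {1}, {4} are disjoint, each induces a connected subgraph, and every pair is joined by at least one edge of G. Contracting each set to a single vertex therefore yields K_{5} as a minor, and since treewidth is minor-monotone, tw(G) ≥ tw(K_{5}) = 4. The upper and lower bounds meet at 4, so that is the treewidth.

4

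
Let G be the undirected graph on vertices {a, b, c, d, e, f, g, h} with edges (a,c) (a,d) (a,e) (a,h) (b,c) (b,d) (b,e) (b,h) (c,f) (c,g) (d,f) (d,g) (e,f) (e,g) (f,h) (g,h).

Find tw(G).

A width-4 tree decomposition is:
Bags: B1 = {a, b, d, f, g}  B2 = {a, b, e, f, g}  B3 = {a, b, c, f, g}  B4 = {a, b, f, g, h}
Tree: B1–B2, B2–B3, B3–B4
Every bag has size at most 5, so the width is 5 − 1 = 4 and tw(G) ≤ 4. For the lower bound: the 5 vertex sets {d,f}, {a,e}, {b,c}, {g}, {h} are disjoint, each induces a connected subgraph, and every pair is joined by at least one edge of G. Contracting each set to a single vertex therefore yields K_{5} as a minor, and since treewidth is minor-monotone, tw(G) ≥ tw(K_{5}) = 4. The upper and lower bounds meet at 4, so that is the treewidth.

4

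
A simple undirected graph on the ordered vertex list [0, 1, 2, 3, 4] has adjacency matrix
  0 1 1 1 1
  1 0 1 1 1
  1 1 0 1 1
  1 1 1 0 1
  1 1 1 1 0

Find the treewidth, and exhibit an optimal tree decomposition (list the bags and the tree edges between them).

With just one bag of size 5, the width is 5 − 1 = 4, so tw(G) ≤ 4. On the other hand G contains the 5-clique {0, 1, 2, 3, 4}. A clique must lie in a single bag of any decomposition, so no decomposition can have width below 4. Therefore the treewidth is 4.

Treewidth 4.
One optimal decomposition is:
Bags: B1 = {0, 1, 2, 3, 4}
Tree: (single bag)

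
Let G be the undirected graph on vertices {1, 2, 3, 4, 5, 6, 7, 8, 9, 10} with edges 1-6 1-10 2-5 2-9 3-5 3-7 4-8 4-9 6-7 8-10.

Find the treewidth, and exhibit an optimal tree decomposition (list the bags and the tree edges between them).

Each bag holds 3 vertices, so the decomposition has width 2, which upper-bounds the treewidth. For the lower bound, G contains the cycle 7–3–5–2–9–4–8–10–1–6–7, so G is not a forest; only forests have treewidth ≤ 1, hence tw(G) ≥ 2. The upper and lower bounds meet at 2, so that is the treewidth.

Treewidth 2.
One such decomposition:
Bags: B1 = {3, 5, 7}  B2 = {2, 5, 7}  B3 = {2, 7, 9}  B4 = {4, 7, 9}  B5 = {4, 7, 8}  B6 = {7, 8, 10}  B7 = {1, 7, 10}  B8 = {1, 6, 7}
Tree: B1–B2, B2–B3, B3–B4, B4–B5, B5–B6, B6–B7, B7–B8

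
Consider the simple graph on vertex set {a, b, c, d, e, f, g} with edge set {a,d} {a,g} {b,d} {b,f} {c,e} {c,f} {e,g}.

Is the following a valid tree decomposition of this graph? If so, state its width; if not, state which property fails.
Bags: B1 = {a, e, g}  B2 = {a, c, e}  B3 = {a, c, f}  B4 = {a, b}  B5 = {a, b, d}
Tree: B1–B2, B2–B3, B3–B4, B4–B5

No — edge (f,b) lies in no bag.

A tree decomposition must satisfy three properties: every vertex lies in some bag; for every edge, both endpoints lie together in some bag; and for every vertex, the bags containing it form a connected subtree. Here edge (f,b) lies in no bag, so the decomposition is invalid.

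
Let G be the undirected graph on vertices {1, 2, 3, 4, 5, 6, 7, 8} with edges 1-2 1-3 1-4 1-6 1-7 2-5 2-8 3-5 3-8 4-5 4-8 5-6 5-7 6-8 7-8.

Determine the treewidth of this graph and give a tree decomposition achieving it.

Treewidth 3.
One optimal decomposition is:
Bags: B1 = {1, 3, 5, 8}  B2 = {1, 4, 5, 8}  B3 = {1, 5, 6, 8}  B4 = {1, 2, 5, 8}  B5 = {1, 5, 7, 8}
Tree: B1–B2, B2–B3, B3–B4, B4–B5

Every bag has size at most 4, so the width is 4 − 1 = 3 and tw(G) ≤ 3. For the lower bound: the 4 vertex sets {3,5}, {1,4}, {8}, {6} are disjoint, each induces a connected subgraph, and every pair is joined by at least one edge of G. Contracting each set to a single vertex therefore yields K_{4} as a minor, and since treewidth is minor-monotone, tw(G) ≥ tw(K_{4}) = 3. Hence tw(G) = 3 exactly.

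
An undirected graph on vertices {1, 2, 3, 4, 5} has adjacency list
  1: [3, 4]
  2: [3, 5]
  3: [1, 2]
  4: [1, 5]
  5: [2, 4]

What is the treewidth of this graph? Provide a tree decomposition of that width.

Each bag holds 3 vertices, so the decomposition has width 2, which upper-bounds the treewidth. The edges 2–5–4–1–3–2 form a cycle, so G is not a tree and its treewidth is at least 2. Combining the bounds, tw(G) = 2.

Treewidth 2.
One such decomposition:
Bags: B1 = {2, 4, 5}  B2 = {1, 2, 4}  B3 = {1, 2, 3}
Tree: B1–B2, B2–B3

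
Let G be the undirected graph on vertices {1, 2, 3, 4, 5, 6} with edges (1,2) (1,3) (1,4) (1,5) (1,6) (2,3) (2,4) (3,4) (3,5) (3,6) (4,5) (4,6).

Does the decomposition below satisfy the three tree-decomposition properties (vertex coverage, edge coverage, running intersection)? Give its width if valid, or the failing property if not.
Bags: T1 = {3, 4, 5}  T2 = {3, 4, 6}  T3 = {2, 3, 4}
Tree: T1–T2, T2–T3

A tree decomposition must satisfy three properties: every vertex lies in some bag; for every edge, both endpoints lie together in some bag; and for every vertex, the bags containing it form a connected subtree. Here vertex 1 appears in no bag, so the decomposition is invalid.

No — vertex 1 appears in no bag.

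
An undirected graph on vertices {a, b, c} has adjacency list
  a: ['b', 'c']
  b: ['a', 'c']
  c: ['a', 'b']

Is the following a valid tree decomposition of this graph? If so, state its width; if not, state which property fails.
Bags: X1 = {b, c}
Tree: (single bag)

A tree decomposition must satisfy three properties: every vertex lies in some bag; for every edge, both endpoints lie together in some bag; and for every vertex, the bags containing it form a connected subtree. Here vertex a appears in no bag, so the decomposition is invalid.

No — vertex a appears in no bag.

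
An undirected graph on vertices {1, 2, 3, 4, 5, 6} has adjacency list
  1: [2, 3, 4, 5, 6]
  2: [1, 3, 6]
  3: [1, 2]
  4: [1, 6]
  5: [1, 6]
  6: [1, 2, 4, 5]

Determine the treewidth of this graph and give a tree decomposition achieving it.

Each bag holds 3 vertices, so the decomposition has width 2, which upper-bounds the treewidth. For the lower bound, the 3 vertices {1, 2, 3} are pairwise adjacent, and any tree decomposition puts a clique entirely inside one bag — forcing width ≥ 2. Hence tw(G) = 2 exactly.

Treewidth 2.
One optimal decomposition is:
Bags: B1 = {1, 5, 6}  B2 = {1, 2, 6}  B3 = {1, 2, 3}  B4 = {1, 4, 6}
Tree: B1–B2, B2–B3, B1–B4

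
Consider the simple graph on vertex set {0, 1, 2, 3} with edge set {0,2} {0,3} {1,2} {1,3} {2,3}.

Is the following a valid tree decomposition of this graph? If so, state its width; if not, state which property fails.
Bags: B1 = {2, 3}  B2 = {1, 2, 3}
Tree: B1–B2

A tree decomposition must satisfy three properties: every vertex lies in some bag; for every edge, both endpoints lie together in some bag; and for every vertex, the bags containing it form a connected subtree. Here vertex 0 appears in no bag, so the decomposition is invalid.

No — vertex 0 appears in no bag.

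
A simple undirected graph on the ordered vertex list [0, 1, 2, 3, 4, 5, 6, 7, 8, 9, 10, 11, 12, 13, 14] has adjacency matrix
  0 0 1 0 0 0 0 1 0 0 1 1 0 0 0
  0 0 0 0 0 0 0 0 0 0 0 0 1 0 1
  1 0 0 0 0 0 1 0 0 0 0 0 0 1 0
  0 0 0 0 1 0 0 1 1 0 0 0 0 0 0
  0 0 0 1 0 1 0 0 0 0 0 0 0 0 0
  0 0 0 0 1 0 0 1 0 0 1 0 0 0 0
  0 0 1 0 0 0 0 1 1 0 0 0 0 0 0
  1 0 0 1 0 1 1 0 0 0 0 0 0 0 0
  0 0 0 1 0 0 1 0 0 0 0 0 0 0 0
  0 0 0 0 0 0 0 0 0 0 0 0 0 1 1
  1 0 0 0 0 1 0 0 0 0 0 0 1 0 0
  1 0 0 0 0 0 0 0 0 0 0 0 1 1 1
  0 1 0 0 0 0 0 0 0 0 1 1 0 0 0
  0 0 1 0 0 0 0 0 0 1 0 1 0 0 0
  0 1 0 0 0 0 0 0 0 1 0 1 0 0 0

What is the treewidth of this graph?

A width-3 tree decomposition is:
Bags: B1 = {1, 9, 13, 14}  B2 = {1, 11, 13, 14}  B3 = {1, 11, 12, 13}  B4 = {2, 11, 12, 13}  B5 = {0, 2, 11, 12}  B6 = {0, 2, 10, 12}  B7 = {0, 2, 6, 10}  B8 = {0, 6, 7, 10}  B9 = {5, 6, 7, 10}  B10 = {5, 6, 7, 8}  B11 = {3, 5, 7, 8}  B12 = {3, 4, 5, 8}
Tree: B1–B2, B2–B3, B3–B4, B4–B5, B5–B6, B6–B7, B7–B8, B8–B9, B9–B10, B10–B11, B11–B12
Every bag has size at most 4, so the width is 4 − 1 = 3 and tw(G) ≤ 3. For the lower bound: the 4 vertex sets {1,9,14}, {13}, {11}, {0,2,10,12} are disjoint, each induces a connected subgraph, and every pair is joined by at least one edge of G. Contracting each set to a single vertex therefore yields K_{4} as a minor, and since treewidth is minor-monotone, tw(G) ≥ tw(K_{4}) = 3. Hence tw(G) = 3 exactly.

3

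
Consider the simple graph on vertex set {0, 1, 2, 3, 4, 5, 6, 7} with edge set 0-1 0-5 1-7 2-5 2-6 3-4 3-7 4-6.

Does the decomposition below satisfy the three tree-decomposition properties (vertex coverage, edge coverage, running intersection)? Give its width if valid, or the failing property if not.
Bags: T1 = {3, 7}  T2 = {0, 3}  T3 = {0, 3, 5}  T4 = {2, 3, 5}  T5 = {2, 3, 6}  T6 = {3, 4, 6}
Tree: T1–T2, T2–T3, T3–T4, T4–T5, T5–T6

A tree decomposition must satisfy three properties: every vertex lies in some bag; for every edge, both endpoints lie together in some bag; and for every vertex, the bags containing it form a connected subtree. Here vertex 1 appears in no bag, so the decomposition is invalid.

No — vertex 1 appears in no bag.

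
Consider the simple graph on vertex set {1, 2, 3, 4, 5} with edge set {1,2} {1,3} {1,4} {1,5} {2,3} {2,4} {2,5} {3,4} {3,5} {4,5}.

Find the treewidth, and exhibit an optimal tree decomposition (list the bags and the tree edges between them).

Treewidth 4.
Bags: B1 = {1, 2, 3, 4, 5}
Tree: (single bag)

With just one bag of size 5, the width is 5 − 1 = 4, so tw(G) ≤ 4. Conversely, {1, 2, 3, 4, 5} is a clique of size 5, and the vertices of any clique must share a bag in every tree decomposition; so some bag has ≥ 5 vertices and tw(G) ≥ 4. Combining the bounds, tw(G) = 4.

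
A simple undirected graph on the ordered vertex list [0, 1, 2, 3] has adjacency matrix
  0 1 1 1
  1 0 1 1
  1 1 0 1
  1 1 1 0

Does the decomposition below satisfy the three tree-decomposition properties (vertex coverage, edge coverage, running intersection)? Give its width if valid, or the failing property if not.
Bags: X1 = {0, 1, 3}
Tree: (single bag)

No — vertex 2 appears in no bag.

A tree decomposition must satisfy three properties: every vertex lies in some bag; for every edge, both endpoints lie together in some bag; and for every vertex, the bags containing it form a connected subtree. Here vertex 2 appears in no bag, so the decomposition is invalid.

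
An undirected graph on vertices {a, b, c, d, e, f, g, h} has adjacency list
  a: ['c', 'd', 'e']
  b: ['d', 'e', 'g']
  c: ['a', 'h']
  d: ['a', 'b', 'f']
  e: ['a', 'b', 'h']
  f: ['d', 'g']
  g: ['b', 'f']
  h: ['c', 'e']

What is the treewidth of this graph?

A width-2 tree decomposition is:
Bags: B1 = {a, c, h}  B2 = {a, e, h}  B3 = {a, d, e}  B4 = {b, d, e}  B5 = {b, d, f}  B6 = {b, f, g}
Tree: B1–B2, B2–B3, B3–B4, B4–B5, B5–B6
Each bag holds 3 vertices, so the decomposition has width 2, which upper-bounds the treewidth. The edges c–h–e–a–c form a cycle, so G is not a tree and its treewidth is at least 2. Hence tw(G) = 2 exactly.

2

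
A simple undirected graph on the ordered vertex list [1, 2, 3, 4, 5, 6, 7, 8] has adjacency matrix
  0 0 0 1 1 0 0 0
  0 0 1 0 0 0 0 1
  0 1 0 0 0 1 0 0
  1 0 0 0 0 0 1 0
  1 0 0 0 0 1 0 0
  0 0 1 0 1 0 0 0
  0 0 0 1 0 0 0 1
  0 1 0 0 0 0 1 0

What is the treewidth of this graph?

A width-2 tree decomposition is:
Bags: B1 = {1, 4, 7}  B2 = {1, 5, 7}  B3 = {5, 6, 7}  B4 = {3, 6, 7}  B5 = {2, 3, 7}  B6 = {2, 7, 8}
Tree: B1–B2, B2–B3, B3–B4, B4–B5, B5–B6
Each bag holds 3 vertices, so the decomposition has width 2, which upper-bounds the treewidth. For the lower bound, G contains the cycle 7–4–1–5–6–3–2–8–7, so G is not a forest; only forests have treewidth ≤ 1, hence tw(G) ≥ 2. Therefore the treewidth is 2.

2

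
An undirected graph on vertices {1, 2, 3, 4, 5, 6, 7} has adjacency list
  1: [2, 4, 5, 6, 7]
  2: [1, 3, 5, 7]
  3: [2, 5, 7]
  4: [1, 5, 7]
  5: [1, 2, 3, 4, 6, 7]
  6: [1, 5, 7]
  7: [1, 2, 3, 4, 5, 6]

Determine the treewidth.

3

A width-3 tree decomposition is:
Bags: B1 = {2, 3, 5, 7}  B2 = {1, 2, 5, 7}  B3 = {1, 4, 5, 7}  B4 = {1, 5, 6, 7}
Tree: B1–B2, B2–B3, B2–B4
Each bag holds 4 vertices, so the decomposition has width 3, which upper-bounds the treewidth. On the other hand G contains the 4-clique {1, 2, 5, 7}. A clique must lie in a single bag of any decomposition, so no decomposition can have width below 3. Hence tw(G) = 3 exactly.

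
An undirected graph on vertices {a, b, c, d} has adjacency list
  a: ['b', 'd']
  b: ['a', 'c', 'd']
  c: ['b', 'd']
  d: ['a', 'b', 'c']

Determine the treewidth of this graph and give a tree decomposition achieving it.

Every bag has size at most 3, so the width is 3 − 1 = 2 and tw(G) ≤ 2. For the lower bound, the 3 vertices {b, c, d} are pairwise adjacent, and any tree decomposition puts a clique entirely inside one bag — forcing width ≥ 2. Combining the bounds, tw(G) = 2.

Treewidth 2.
Bags: B1 = {a, b, d}  B2 = {b, c, d}
Tree: B1–B2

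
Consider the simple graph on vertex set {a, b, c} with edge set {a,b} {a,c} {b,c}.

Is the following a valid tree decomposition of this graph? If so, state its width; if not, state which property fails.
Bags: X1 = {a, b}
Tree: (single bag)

No — vertex c appears in no bag.

A tree decomposition must satisfy three properties: every vertex lies in some bag; for every edge, both endpoints lie together in some bag; and for every vertex, the bags containing it form a connected subtree. Here vertex c appears in no bag, so the decomposition is invalid.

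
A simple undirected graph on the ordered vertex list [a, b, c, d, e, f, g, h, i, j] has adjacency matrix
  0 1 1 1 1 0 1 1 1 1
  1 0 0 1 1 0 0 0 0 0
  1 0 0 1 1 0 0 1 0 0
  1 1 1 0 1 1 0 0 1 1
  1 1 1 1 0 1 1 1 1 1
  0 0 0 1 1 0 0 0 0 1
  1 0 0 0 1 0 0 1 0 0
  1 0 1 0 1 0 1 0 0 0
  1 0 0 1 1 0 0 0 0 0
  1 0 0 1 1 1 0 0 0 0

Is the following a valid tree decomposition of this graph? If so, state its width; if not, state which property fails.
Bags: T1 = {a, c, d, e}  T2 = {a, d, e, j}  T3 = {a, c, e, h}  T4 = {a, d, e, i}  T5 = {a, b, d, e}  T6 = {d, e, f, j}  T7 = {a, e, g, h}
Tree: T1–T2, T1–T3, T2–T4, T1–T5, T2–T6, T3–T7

Yes; width 3.

Vertex coverage: the bags together contain {a, b, c, d, e, f, g, h, i, j}, the full vertex set. Edge coverage: each edge of G has both endpoints in at least one bag. Running intersection: for every vertex, the bags containing it form a connected subtree. All three properties hold, so this is a valid tree decomposition of width max|bag| − 1 = 3, and hence tw(G) ≤ 3.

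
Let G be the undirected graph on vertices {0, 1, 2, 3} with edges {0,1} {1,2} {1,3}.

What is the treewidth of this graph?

1

A width-1 tree decomposition is:
Bags: B1 = {1, 2}  B2 = {1, 3}  B3 = {0, 1}
Tree: B1–B2, B2–B3
Every bag has size at most 2, so the width is 2 − 1 = 1 and tw(G) ≤ 1. Since G has at least one edge (e.g. 2–1), it is not an edgeless graph, so tw(G) ≥ 1. Combining the bounds, tw(G) = 1.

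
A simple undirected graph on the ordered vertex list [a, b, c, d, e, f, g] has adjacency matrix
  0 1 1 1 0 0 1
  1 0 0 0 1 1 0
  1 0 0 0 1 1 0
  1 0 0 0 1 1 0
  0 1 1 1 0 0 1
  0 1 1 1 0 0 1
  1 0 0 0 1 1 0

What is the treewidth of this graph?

A width-3 tree decomposition is:
Bags: B1 = {a, e, f, g}  B2 = {a, d, e, f}  B3 = {a, c, e, f}  B4 = {a, b, e, f}
Tree: B1–B2, B2–B3, B3–B4
The largest bag has 4 vertices, giving width 3; this decomposition certifies tw(G) ≤ 3. For the lower bound: the 4 vertex sets {a,g}, {d,f}, {e}, {c} are disjoint, each induces a connected subgraph, and every pair is joined by at least one edge of G. Contracting each set to a single vertex therefore yields K_{4} as a minor, and since treewidth is minor-monotone, tw(G) ≥ tw(K_{4}) = 3. Hence tw(G) = 3 exactly.

3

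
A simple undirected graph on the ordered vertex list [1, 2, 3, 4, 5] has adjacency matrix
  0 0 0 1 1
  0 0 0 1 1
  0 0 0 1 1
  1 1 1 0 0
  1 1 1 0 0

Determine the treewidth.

A width-2 tree decomposition is:
Bags: B1 = {2, 4, 5}  B2 = {3, 4, 5}  B3 = {1, 4, 5}
Tree: B1–B2, B2–B3
The largest bag has 3 vertices, giving width 2; this decomposition certifies tw(G) ≤ 2. For the lower bound, G contains the cycle 4–2–5–3–4, so G is not a forest; only forests have treewidth ≤ 1, hence tw(G) ≥ 2. Combining the bounds, tw(G) = 2.

2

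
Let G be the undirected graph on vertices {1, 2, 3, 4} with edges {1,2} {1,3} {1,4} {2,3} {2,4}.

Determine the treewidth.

2

A width-2 tree decomposition is:
Bags: B1 = {1, 2, 3}  B2 = {1, 2, 4}
Tree: B1–B2
Every bag has size at most 3, so the width is 3 − 1 = 2 and tw(G) ≤ 2. Conversely, {1, 2, 3} is a clique of size 3, and the vertices of any clique must share a bag in every tree decomposition; so some bag has ≥ 3 vertices and tw(G) ≥ 2. The upper and lower bounds meet at 2, so that is the treewidth.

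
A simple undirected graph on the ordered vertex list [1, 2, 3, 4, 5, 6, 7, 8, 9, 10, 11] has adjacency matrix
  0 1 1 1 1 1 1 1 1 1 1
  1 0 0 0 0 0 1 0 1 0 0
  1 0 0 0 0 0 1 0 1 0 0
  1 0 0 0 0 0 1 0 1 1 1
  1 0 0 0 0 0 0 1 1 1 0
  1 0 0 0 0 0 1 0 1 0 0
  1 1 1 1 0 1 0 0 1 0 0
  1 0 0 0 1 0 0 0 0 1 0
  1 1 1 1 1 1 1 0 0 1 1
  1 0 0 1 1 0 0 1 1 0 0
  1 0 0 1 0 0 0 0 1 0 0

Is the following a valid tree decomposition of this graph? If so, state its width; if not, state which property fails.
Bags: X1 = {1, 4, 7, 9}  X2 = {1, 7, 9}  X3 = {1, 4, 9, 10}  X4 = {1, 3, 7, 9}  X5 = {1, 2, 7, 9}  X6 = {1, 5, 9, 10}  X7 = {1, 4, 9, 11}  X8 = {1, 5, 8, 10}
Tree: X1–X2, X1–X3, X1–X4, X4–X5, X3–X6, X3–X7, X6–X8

No — vertex 6 appears in no bag.

A tree decomposition must satisfy three properties: every vertex lies in some bag; for every edge, both endpoints lie together in some bag; and for every vertex, the bags containing it form a connected subtree. Here vertex 6 appears in no bag, so the decomposition is invalid.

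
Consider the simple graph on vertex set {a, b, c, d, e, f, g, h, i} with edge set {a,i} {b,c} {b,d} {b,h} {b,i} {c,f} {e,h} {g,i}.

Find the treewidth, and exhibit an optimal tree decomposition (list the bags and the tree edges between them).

Treewidth 1.
One optimal decomposition is:
Bags: B1 = {b, h}  B2 = {b, c}  B3 = {b, i}  B4 = {c, f}  B5 = {e, h}  B6 = {b, d}  B7 = {g, i}  B8 = {a, i}
Tree: B1–B2, B2–B3, B2–B4, B1–B5, B3–B6, B3–B7, B3–B8

Each bag holds 2 vertices, so the decomposition has width 1, which upper-bounds the treewidth. G has an edge, so its treewidth is at least 1. The upper and lower bounds meet at 1, so that is the treewidth.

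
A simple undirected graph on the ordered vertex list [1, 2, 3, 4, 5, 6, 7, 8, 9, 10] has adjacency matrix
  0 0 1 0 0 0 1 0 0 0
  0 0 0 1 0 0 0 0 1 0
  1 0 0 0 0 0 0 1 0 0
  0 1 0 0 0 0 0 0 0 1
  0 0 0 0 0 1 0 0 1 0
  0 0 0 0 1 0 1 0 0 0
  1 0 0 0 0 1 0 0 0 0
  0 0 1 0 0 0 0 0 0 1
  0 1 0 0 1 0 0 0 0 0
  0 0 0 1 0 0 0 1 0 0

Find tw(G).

A width-2 tree decomposition is:
Bags: B1 = {4, 8, 10}  B2 = {3, 4, 8}  B3 = {1, 3, 4}  B4 = {1, 4, 7}  B5 = {4, 6, 7}  B6 = {4, 5, 6}  B7 = {4, 5, 9}  B8 = {2, 4, 9}
Tree: B1–B2, B2–B3, B3–B4, B4–B5, B5–B6, B6–B7, B7–B8
The largest bag has 3 vertices, giving width 2; this decomposition certifies tw(G) ≤ 2. Since 4–10–8–3–1–7–6–5–9–2–4 is a cycle in G, G is not acyclic. Forests are exactly the graphs of treewidth ≤ 1, so tw(G) ≥ 2. Hence tw(G) = 2 exactly.

2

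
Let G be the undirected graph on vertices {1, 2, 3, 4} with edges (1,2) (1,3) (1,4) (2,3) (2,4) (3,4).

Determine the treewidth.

3

A width-3 tree decomposition is:
Bags: B1 = {1, 2, 3, 4}
Tree: (single bag)
A single bag containing all 4 vertices is trivially a valid decomposition of width 3. Conversely, {1, 2, 3, 4} is a clique of size 4, and the vertices of any clique must share a bag in every tree decomposition; so some bag has ≥ 4 vertices and tw(G) ≥ 3. Combining the bounds, tw(G) = 3.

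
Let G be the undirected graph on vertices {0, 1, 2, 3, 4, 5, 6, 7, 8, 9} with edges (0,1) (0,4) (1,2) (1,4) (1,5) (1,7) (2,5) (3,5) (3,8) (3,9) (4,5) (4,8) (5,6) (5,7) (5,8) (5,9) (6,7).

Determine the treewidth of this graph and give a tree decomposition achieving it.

Treewidth 2.
Bags: B1 = {4, 5, 8}  B2 = {1, 4, 5}  B3 = {0, 1, 4}  B4 = {3, 5, 8}  B5 = {3, 5, 9}  B6 = {1, 5, 7}  B7 = {1, 2, 5}  B8 = {5, 6, 7}
Tree: B1–B2, B2–B3, B1–B4, B4–B5, B2–B6, B6–B7, B6–B8

Each bag holds 3 vertices, so the decomposition has width 2, which upper-bounds the treewidth. For the lower bound, the 3 vertices {0, 1, 4} are pairwise adjacent, and any tree decomposition puts a clique entirely inside one bag — forcing width ≥ 2. Therefore the treewidth is 2.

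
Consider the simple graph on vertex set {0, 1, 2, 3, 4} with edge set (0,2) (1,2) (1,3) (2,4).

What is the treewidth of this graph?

A width-1 tree decomposition is:
Bags: B1 = {1, 2}  B2 = {0, 2}  B3 = {2, 4}  B4 = {1, 3}
Tree: B1–B2, B1–B3, B1–B4
The largest bag has 2 vertices, giving width 1; this decomposition certifies tw(G) ≤ 1. Any graph with an edge has treewidth ≥ 1, and G has the edge 1–2. The upper and lower bounds meet at 1, so that is the treewidth.

1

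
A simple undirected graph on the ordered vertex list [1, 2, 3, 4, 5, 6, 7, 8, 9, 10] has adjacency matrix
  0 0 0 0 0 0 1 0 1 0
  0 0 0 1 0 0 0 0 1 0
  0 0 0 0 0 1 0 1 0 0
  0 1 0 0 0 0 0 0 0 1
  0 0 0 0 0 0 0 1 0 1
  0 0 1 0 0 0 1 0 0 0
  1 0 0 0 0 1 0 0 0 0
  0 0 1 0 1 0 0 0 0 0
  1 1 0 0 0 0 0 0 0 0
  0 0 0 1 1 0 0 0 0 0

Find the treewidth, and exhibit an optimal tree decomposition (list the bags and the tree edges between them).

Every bag has size at most 3, so the width is 3 − 1 = 2 and tw(G) ≤ 2. Since 8–5–10–4–2–9–1–7–6–3–8 is a cycle in G, G is not acyclic. Forests are exactly the graphs of treewidth ≤ 1, so tw(G) ≥ 2. Combining the bounds, tw(G) = 2.

Treewidth 2.
One such decomposition:
Bags: B1 = {5, 8, 10}  B2 = {4, 8, 10}  B3 = {2, 4, 8}  B4 = {2, 8, 9}  B5 = {1, 8, 9}  B6 = {1, 7, 8}  B7 = {6, 7, 8}  B8 = {3, 6, 8}
Tree: B1–B2, B2–B3, B3–B4, B4–B5, B5–B6, B6–B7, B7–B8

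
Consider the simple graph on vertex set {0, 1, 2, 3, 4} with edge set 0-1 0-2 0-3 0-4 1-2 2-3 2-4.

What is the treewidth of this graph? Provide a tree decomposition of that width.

Each bag holds 3 vertices, so the decomposition has width 2, which upper-bounds the treewidth. For the lower bound, the 3 vertices {0, 1, 2} are pairwise adjacent, and any tree decomposition puts a clique entirely inside one bag — forcing width ≥ 2. Therefore the treewidth is 2.

Treewidth 2.
One optimal decomposition is:
Bags: B1 = {0, 1, 2}  B2 = {0, 2, 3}  B3 = {0, 2, 4}
Tree: B1–B2, B1–B3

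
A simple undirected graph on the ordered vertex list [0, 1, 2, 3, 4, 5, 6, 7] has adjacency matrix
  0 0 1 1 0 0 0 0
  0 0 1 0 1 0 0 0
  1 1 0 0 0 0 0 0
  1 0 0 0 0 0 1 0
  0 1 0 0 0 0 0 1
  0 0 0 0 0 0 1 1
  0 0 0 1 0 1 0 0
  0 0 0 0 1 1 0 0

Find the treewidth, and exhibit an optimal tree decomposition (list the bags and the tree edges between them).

The largest bag has 3 vertices, giving width 2; this decomposition certifies tw(G) ≤ 2. Since 7–5–6–3–0–2–1–4–7 is a cycle in G, G is not acyclic. Forests are exactly the graphs of treewidth ≤ 1, so tw(G) ≥ 2. Therefore the treewidth is 2.

Treewidth 2.
One optimal decomposition is:
Bags: B1 = {5, 6, 7}  B2 = {3, 6, 7}  B3 = {0, 3, 7}  B4 = {0, 2, 7}  B5 = {1, 2, 7}  B6 = {1, 4, 7}
Tree: B1–B2, B2–B3, B3–B4, B4–B5, B5–B6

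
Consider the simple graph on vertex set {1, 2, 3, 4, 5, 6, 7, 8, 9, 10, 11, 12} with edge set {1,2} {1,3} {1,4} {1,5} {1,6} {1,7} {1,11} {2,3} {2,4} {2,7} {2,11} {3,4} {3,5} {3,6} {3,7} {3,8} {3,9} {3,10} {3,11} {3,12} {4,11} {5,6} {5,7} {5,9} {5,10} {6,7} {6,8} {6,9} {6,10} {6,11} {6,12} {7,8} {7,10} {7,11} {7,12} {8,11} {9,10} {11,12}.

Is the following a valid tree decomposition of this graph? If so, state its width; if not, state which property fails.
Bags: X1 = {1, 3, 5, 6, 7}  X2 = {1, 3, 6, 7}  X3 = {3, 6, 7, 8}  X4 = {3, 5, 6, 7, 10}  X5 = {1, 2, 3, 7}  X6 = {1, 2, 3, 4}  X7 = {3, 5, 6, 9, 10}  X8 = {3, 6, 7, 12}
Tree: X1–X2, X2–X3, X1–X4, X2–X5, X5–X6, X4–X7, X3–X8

No — vertex 11 appears in no bag.

A tree decomposition must satisfy three properties: every vertex lies in some bag; for every edge, both endpoints lie together in some bag; and for every vertex, the bags containing it form a connected subtree. Here vertex 11 appears in no bag, so the decomposition is invalid.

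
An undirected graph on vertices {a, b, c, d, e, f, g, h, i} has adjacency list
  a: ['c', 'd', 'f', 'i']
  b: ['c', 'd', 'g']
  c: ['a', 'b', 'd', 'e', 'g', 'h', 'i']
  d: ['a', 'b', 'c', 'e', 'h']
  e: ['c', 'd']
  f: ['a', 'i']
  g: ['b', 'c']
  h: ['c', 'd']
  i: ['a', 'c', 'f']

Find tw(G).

A width-2 tree decomposition is:
Bags: B1 = {a, c, d}  B2 = {c, d, h}  B3 = {a, c, i}  B4 = {c, d, e}  B5 = {a, f, i}  B6 = {b, c, d}  B7 = {b, c, g}
Tree: B1–B2, B1–B3, B2–B4, B3–B5, B4–B6, B6–B7
Each bag holds 3 vertices, so the decomposition has width 2, which upper-bounds the treewidth. Conversely, {c, d, e} is a clique of size 3, and the vertices of any clique must share a bag in every tree decomposition; so some bag has ≥ 3 vertices and tw(G) ≥ 2. Therefore the treewidth is 2.

2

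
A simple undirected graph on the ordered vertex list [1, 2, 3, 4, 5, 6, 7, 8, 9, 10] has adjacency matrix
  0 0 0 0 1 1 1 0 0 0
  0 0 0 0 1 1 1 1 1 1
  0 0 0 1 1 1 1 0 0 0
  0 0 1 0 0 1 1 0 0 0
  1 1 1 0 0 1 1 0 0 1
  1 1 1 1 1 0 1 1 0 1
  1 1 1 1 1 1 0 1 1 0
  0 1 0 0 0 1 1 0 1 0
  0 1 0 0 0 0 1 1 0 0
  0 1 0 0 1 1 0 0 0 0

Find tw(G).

3

A width-3 tree decomposition is:
Bags: B1 = {2, 5, 6, 7}  B2 = {2, 5, 6, 10}  B3 = {3, 5, 6, 7}  B4 = {1, 5, 6, 7}  B5 = {3, 4, 6, 7}  B6 = {2, 6, 7, 8}  B7 = {2, 7, 8, 9}
Tree: B1–B2, B1–B3, B1–B4, B3–B5, B1–B6, B6–B7
Every bag has size at most 4, so the width is 4 − 1 = 3 and tw(G) ≤ 3. For the lower bound, the 4 vertices {2, 7, 8, 9} are pairwise adjacent, and any tree decomposition puts a clique entirely inside one bag — forcing width ≥ 3. The upper and lower bounds meet at 3, so that is the treewidth.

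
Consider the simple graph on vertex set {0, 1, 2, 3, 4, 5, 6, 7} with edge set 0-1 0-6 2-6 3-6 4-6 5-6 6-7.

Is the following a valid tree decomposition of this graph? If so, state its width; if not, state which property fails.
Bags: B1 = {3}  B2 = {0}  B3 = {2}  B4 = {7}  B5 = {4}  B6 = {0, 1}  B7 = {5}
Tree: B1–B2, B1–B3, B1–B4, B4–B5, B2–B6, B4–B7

No — vertex 6 appears in no bag.

A tree decomposition must satisfy three properties: every vertex lies in some bag; for every edge, both endpoints lie together in some bag; and for every vertex, the bags containing it form a connected subtree. Here vertex 6 appears in no bag, so the decomposition is invalid.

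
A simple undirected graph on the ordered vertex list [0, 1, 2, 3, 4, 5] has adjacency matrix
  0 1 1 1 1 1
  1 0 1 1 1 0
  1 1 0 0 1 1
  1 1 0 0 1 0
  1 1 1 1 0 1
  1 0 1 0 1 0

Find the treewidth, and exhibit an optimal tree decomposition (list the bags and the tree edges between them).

Every bag has size at most 4, so the width is 4 − 1 = 3 and tw(G) ≤ 3. For the lower bound, the 4 vertices {0, 1, 2, 4} are pairwise adjacent, and any tree decomposition puts a clique entirely inside one bag — forcing width ≥ 3. Hence tw(G) = 3 exactly.

Treewidth 3.
One such decomposition:
Bags: B1 = {0, 1, 3, 4}  B2 = {0, 1, 2, 4}  B3 = {0, 2, 4, 5}
Tree: B1–B2, B2–B3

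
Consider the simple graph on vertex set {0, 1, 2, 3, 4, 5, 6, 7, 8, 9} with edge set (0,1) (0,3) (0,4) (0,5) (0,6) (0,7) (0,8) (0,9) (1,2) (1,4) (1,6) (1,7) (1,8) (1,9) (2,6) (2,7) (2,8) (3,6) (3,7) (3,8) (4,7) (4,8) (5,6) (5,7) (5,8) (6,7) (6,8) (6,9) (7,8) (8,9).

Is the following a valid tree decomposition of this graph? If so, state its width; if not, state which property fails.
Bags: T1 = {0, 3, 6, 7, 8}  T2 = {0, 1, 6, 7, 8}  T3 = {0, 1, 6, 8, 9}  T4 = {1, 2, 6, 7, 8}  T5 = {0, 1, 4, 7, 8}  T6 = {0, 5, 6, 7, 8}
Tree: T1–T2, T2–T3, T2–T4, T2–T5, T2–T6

Vertex coverage: the bags together contain {0, 1, 2, 3, 4, 5, 6, 7, 8, 9}, the full vertex set. Edge coverage: each edge of G has both endpoints in at least one bag. Running intersection: for every vertex, the bags containing it form a connected subtree. All three properties hold, so this is a valid tree decomposition of width max|bag| − 1 = 4, and hence tw(G) ≤ 4.

Yes; width 4.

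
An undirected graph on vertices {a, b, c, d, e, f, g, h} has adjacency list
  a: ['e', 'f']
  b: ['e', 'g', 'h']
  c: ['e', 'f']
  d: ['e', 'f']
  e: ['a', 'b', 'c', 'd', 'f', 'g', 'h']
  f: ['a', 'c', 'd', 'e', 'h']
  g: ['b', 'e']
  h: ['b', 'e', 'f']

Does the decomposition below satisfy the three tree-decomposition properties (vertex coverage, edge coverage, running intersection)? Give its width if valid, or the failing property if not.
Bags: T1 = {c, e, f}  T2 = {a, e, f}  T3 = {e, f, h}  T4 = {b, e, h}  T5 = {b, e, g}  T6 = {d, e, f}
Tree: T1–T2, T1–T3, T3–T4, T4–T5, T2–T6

Checking the three conditions: (i) the bags cover all of {a, b, c, d, e, f, g, h}; (ii) for each edge, some bag contains both endpoints; (iii) the bags containing any fixed vertex form a subtree. All hold, so the decomposition is valid with width 3 − 1 = 2.

Yes; width 2.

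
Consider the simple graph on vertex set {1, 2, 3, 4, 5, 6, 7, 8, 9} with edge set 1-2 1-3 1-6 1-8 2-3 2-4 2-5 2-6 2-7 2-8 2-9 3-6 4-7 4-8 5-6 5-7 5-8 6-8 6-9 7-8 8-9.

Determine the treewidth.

3

A width-3 tree decomposition is:
Bags: B1 = {1, 2, 6, 8}  B2 = {2, 5, 6, 8}  B3 = {2, 6, 8, 9}  B4 = {2, 5, 7, 8}  B5 = {1, 2, 3, 6}  B6 = {2, 4, 7, 8}
Tree: B1–B2, B2–B3, B2–B4, B1–B5, B4–B6
Every bag has size at most 4, so the width is 4 − 1 = 3 and tw(G) ≤ 3. On the other hand G contains the 4-clique {2, 4, 7, 8}. A clique must lie in a single bag of any decomposition, so no decomposition can have width below 3. Combining the bounds, tw(G) = 3.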